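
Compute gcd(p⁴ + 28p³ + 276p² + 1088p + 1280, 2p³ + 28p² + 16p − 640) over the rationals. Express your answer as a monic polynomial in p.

Repeated division with remainder:
  p⁴ + 28p³ + 276p² + 1088p + 1280 = ((1/2)p + 7)(2p³ + 28p² + 16p − 640) + (72p² + 1296p + 5760)
  2p³ + 28p² + 16p − 640 = ((1/36)p − 1/9)(72p² + 1296p + 5760) + (0)
Last nonzero remainder: 72p² + 1296p + 5760. Dividing through by 72 gives the monic gcd p² + 18p + 80.

p² + 18p + 80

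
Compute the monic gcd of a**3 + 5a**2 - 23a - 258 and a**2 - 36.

a - 6

By polynomial division,
  a**3 + 5a**2 - 23a - 258 = (a + 5)(a**2 - 36) + (13a - 78)
  a**2 - 36 = ((1/13)a + 6/13)(13a - 78) + (0)
Last nonzero remainder: 13a - 78. Dividing through by 13 gives the monic gcd a - 6.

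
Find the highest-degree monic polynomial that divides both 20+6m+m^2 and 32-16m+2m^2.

1

By polynomial division,
  m^2+6m+20 = (1/2)(2m^2-16m+32) + (14m+4)
  2m^2-16m+32 = ((1/7)m-58/49)(14m+4) + (1800/49)
  14m+4 = ((343/900)m+49/450)(1800/49) + (0)
The last nonzero remainder is the constant 1800/49, so the polynomials are coprime and gcd = 1.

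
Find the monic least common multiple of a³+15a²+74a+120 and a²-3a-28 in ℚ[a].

a⁴+8a³-31a²-398a-840

Repeated division with remainder:
  a³+15a²+74a+120 = (a+18)(a²-3a-28) + (156a+624)
  a²-3a-28 = ((1/156)a-7/156)(156a+624) + (0)
Last nonzero remainder: 156a+624. Dividing through by 156 gives the monic gcd a+4.
Then lcm(f, g) = f·g / gcd(f, g); expanding and making the result monic gives the answer.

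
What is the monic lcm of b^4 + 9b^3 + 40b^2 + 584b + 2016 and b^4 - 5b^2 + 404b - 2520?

b^5 + 4b^4 - 5b^3 + 384b^2 - 904b - 10080

Euclidean algorithm in ℚ[b]:
  b^4 + 9b^3 + 40b^2 + 584b + 2016 = (b^4 - 5b^2 + 404b - 2520) + (9b^3 + 45b^2 + 180b + 4536)
  b^4 - 5b^2 + 404b - 2520 = ((1/9)b - 5/9)(9b^3 + 45b^2 + 180b + 4536) + (0)
Last nonzero remainder: 9b^3 + 45b^2 + 180b + 4536. Dividing through by 9 gives the monic gcd b^3 + 5b^2 + 20b + 504.
Then lcm(f, g) = f·g / gcd(f, g); expanding and making the result monic gives the answer.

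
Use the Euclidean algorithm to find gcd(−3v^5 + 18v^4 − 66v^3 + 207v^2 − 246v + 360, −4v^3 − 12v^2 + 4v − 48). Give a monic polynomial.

Apply the Euclidean algorithm:
  −3v^5 + 18v^4 − 66v^3 + 207v^2 − 246v + 360 = ((3/4)v^2 − (27/4)v + 75/2)(−4v^3 − 12v^2 + 4v − 48) + (720v^2 − 720v + 2160)
  −4v^3 − 12v^2 + 4v − 48 = (−(1/180)v − 1/45)(720v^2 − 720v + 2160) + (0)
Last nonzero remainder: 720v^2 − 720v + 2160. Dividing through by 720 gives the monic gcd v^2 − v + 3.

v^2 − v + 3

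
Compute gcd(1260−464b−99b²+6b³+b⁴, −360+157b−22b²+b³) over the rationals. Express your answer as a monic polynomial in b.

−9+b

Apply the Euclidean algorithm:
  b⁴+6b³−99b²−464b+1260 = (b+28)(b³−22b²+157b−360) + (360b²−4500b+11340)
  b³−22b²+157b−360 = ((1/360)b−19/720)(360b²−4500b+11340) + ((27/4)b−243/4)
  360b²−4500b+11340 = ((160/3)b−560/3)((27/4)b−243/4) + (0)
Last nonzero remainder: (27/4)b−243/4. Dividing through by 27/4 gives the monic gcd b−9.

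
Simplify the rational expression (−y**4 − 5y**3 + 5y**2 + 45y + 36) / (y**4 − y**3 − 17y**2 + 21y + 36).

Apply the Euclidean algorithm:
  −y**4 − 5y**3 + 5y**2 + 45y + 36 = (−1)(y**4 − y**3 − 17y**2 + 21y + 36) + (−6y**3 − 12y**2 + 66y + 72)
  y**4 − y**3 − 17y**2 + 21y + 36 = (−(1/6)y + 1/2)(−6y**3 − 12y**2 + 66y + 72) + (0)
Last nonzero remainder: −6y**3 − 12y**2 + 66y + 72. Dividing through by −6 gives the monic gcd y**3 + 2y**2 − 11y − 12.
Cancel y**3 + 2y**2 − 11y − 12 from numerator and denominator to get the reduced form.

(−y − 3)/(y − 3)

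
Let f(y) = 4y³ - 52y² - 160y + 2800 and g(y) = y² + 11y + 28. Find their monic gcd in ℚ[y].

y + 7

By polynomial division,
  4y³ - 52y² - 160y + 2800 = (4y - 96)(y² + 11y + 28) + (784y + 5488)
  y² + 11y + 28 = ((1/784)y + 1/196)(784y + 5488) + (0)
Last nonzero remainder: 784y + 5488. Dividing through by 784 gives the monic gcd y + 7.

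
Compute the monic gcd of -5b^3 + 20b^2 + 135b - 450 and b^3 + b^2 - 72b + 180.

Euclidean algorithm in ℚ[b]:
  -5b^3 + 20b^2 + 135b - 450 = (-5)(b^3 + b^2 - 72b + 180) + (25b^2 - 225b + 450)
  b^3 + b^2 - 72b + 180 = ((1/25)b + 2/5)(25b^2 - 225b + 450) + (0)
Last nonzero remainder: 25b^2 - 225b + 450. Dividing through by 25 gives the monic gcd b^2 - 9b + 18.

b^2 - 9b + 18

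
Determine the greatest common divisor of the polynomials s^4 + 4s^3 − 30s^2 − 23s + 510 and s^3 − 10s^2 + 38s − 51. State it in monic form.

s^2 − 7s + 17

Repeated division with remainder:
  s^4 + 4s^3 − 30s^2 − 23s + 510 = (s + 14)(s^3 − 10s^2 + 38s − 51) + (72s^2 − 504s + 1224)
  s^3 − 10s^2 + 38s − 51 = ((1/72)s − 1/24)(72s^2 − 504s + 1224) + (0)
Last nonzero remainder: 72s^2 − 504s + 1224. Dividing through by 72 gives the monic gcd s^2 − 7s + 17.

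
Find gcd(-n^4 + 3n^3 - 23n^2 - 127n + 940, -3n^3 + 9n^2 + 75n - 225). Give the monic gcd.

Apply the Euclidean algorithm:
  -n^4 + 3n^3 - 23n^2 - 127n + 940 = ((1/3)n)(-3n^3 + 9n^2 + 75n - 225) + (-48n^2 - 52n + 940)
  -3n^3 + 9n^2 + 75n - 225 = ((1/16)n - 49/192)(-48n^2 - 52n + 940) + ((143/48)n + 715/48)
  -48n^2 - 52n + 940 = (-(2304/143)n + 9024/143)((143/48)n + 715/48) + (0)
Last nonzero remainder: (143/48)n + 715/48. Dividing through by 143/48 gives the monic gcd n + 5.

n + 5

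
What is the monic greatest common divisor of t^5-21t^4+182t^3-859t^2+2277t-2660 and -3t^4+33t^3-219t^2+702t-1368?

t^2-5t+19

Repeated division with remainder:
  t^5-21t^4+182t^3-859t^2+2277t-2660 = (-(1/3)t+10/3)(-3t^4+33t^3-219t^2+702t-1368) + (-t^3+105t^2-519t+1900)
  -3t^4+33t^3-219t^2+702t-1368 = (3t+282)(-t^3+105t^2-519t+1900) + (-28272t^2+141360t-537168)
  -t^3+105t^2-519t+1900 = ((1/28272)t-25/7068)(-28272t^2+141360t-537168) + (0)
Last nonzero remainder: -28272t^2+141360t-537168. Dividing through by -28272 gives the monic gcd t^2-5t+19.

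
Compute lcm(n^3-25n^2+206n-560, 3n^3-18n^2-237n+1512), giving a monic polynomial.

n^4-16n^3-19n^2+1294n-5040

Repeated division with remainder:
  n^3-25n^2+206n-560 = (1/3)(3n^3-18n^2-237n+1512) + (-19n^2+285n-1064)
  3n^3-18n^2-237n+1512 = (-(3/19)n-27/19)(-19n^2+285n-1064) + (0)
Last nonzero remainder: -19n^2+285n-1064. Dividing through by -19 gives the monic gcd n^2-15n+56.
Then lcm(f, g) = f·g / gcd(f, g); expanding and making the result monic gives the answer.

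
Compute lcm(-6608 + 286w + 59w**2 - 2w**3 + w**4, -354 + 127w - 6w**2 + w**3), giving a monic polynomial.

19824 - 7466w + 109w**2 + 65w**3 - 5w**4 + w**5

By polynomial division,
  w**4 - 2w**3 + 59w**2 + 286w - 6608 = (w + 4)(w**3 - 6w**2 + 127w - 354) + (-44w**2 + 132w - 5192)
  w**3 - 6w**2 + 127w - 354 = (-(1/44)w + 3/44)(-44w**2 + 132w - 5192) + (0)
Last nonzero remainder: -44w**2 + 132w - 5192. Dividing through by -44 gives the monic gcd w**2 - 3w + 118.
Then lcm(f, g) = f·g / gcd(f, g); expanding and making the result monic gives the answer.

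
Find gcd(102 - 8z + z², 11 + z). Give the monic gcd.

1

By polynomial division,
  z² - 8z + 102 = (z - 19)(z + 11) + (311)
  z + 11 = ((1/311)z + 11/311)(311) + (0)
The last nonzero remainder is the constant 311, so the polynomials are coprime and gcd = 1.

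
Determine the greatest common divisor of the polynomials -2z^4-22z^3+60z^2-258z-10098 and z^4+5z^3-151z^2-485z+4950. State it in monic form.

z^2+20z+99

Apply the Euclidean algorithm:
  -2z^4-22z^3+60z^2-258z-10098 = (-2)(z^4+5z^3-151z^2-485z+4950) + (-12z^3-242z^2-1228z-198)
  z^4+5z^3-151z^2-485z+4950 = (-(1/12)z+91/72)(-12z^3-242z^2-1228z-198) + ((1891/36)z^2+(9455/9)z+20801/4)
  -12z^3-242z^2-1228z-198 = (-(432/1891)z-72/1891)((1891/36)z^2+(9455/9)z+20801/4) + (0)
Last nonzero remainder: (1891/36)z^2+(9455/9)z+20801/4. Dividing through by 1891/36 gives the monic gcd z^2+20z+99.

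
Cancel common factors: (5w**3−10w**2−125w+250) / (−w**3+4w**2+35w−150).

(−5w**2−15w+50)/(w**2+w−30)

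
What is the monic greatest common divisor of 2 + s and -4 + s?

Repeated division with remainder:
  s + 2 = (s - 4) + (6)
  s - 4 = ((1/6)s - 2/3)(6) + (0)
The last nonzero remainder is the constant 6, so the polynomials are coprime and gcd = 1.

1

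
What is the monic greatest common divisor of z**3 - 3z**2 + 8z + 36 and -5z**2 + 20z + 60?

Repeated division with remainder:
  z**3 - 3z**2 + 8z + 36 = (-(1/5)z - 1/5)(-5z**2 + 20z + 60) + (24z + 48)
  -5z**2 + 20z + 60 = (-(5/24)z + 5/4)(24z + 48) + (0)
Last nonzero remainder: 24z + 48. Dividing through by 24 gives the monic gcd z + 2.

z + 2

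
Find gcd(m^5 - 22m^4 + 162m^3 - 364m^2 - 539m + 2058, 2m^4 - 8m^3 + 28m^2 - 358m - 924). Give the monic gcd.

m^2 - 5m - 14

By polynomial division,
  m^5 - 22m^4 + 162m^3 - 364m^2 - 539m + 2058 = ((1/2)m - 9)(2m^4 - 8m^3 + 28m^2 - 358m - 924) + (76m^3 + 67m^2 - 3299m - 6258)
  2m^4 - 8m^3 + 28m^2 - 358m - 924 = ((1/38)m - 371/2888)(76m^3 + 67m^2 - 3299m - 6258) + ((356445/2888)m^2 - (1782225/2888)m - 2495115/1444)
  76m^3 + 67m^2 - 3299m - 6258 = ((219488/356445)m + 430312/118815)((356445/2888)m^2 - (1782225/2888)m - 2495115/1444) + (0)
Last nonzero remainder: (356445/2888)m^2 - (1782225/2888)m - 2495115/1444. Dividing through by 356445/2888 gives the monic gcd m^2 - 5m - 14.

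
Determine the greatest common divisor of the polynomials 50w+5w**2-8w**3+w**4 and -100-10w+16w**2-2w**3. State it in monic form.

50+5w-8w**2+w**3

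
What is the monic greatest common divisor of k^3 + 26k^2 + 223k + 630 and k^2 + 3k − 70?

k + 10

Apply the Euclidean algorithm:
  k^3 + 26k^2 + 223k + 630 = (k + 23)(k^2 + 3k − 70) + (224k + 2240)
  k^2 + 3k − 70 = ((1/224)k − 1/32)(224k + 2240) + (0)
Last nonzero remainder: 224k + 2240. Dividing through by 224 gives the monic gcd k + 10.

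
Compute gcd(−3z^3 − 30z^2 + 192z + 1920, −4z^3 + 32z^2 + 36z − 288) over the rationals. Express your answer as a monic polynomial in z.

z − 8

Apply the Euclidean algorithm:
  −3z^3 − 30z^2 + 192z + 1920 = (3/4)(−4z^3 + 32z^2 + 36z − 288) + (−54z^2 + 165z + 2136)
  −4z^3 + 32z^2 + 36z − 288 = ((2/27)z − 89/243)(−54z^2 + 165z + 2136) + (−(5005/81)z + 40040/81)
  −54z^2 + 165z + 2136 = ((4374/5005)z + 21627/5005)(−(5005/81)z + 40040/81) + (0)
Last nonzero remainder: −(5005/81)z + 40040/81. Dividing through by −5005/81 gives the monic gcd z − 8.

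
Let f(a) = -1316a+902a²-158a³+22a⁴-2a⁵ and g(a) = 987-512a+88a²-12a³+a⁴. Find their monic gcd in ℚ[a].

-329+61a-9a²+a³

By polynomial division,
  -2a⁵+22a⁴-158a³+902a²-1316a = (-2a-2)(a⁴-12a³+88a²-512a+987) + (-6a³+54a²-366a+1974)
  a⁴-12a³+88a²-512a+987 = (-(1/6)a+1/2)(-6a³+54a²-366a+1974) + (0)
Last nonzero remainder: -6a³+54a²-366a+1974. Dividing through by -6 gives the monic gcd a³-9a²+61a-329.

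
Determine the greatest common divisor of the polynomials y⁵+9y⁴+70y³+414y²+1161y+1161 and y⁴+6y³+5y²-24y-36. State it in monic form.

y²+6y+9

Euclidean algorithm in ℚ[y]:
  y⁵+9y⁴+70y³+414y²+1161y+1161 = (y+3)(y⁴+6y³+5y²-24y-36) + (47y³+423y²+1269y+1269)
  y⁴+6y³+5y²-24y-36 = ((1/47)y-3/47)(47y³+423y²+1269y+1269) + (5y²+30y+45)
  47y³+423y²+1269y+1269 = ((47/5)y+141/5)(5y²+30y+45) + (0)
Last nonzero remainder: 5y²+30y+45. Dividing through by 5 gives the monic gcd y²+6y+9.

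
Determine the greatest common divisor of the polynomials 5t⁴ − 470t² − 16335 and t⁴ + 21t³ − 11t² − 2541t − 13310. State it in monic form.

Euclidean algorithm in ℚ[t]:
  5t⁴ − 470t² − 16335 = (5)(t⁴ + 21t³ − 11t² − 2541t − 13310) + (−105t³ − 415t² + 12705t + 50215)
  t⁴ + 21t³ − 11t² − 2541t − 13310 = (−(1/105)t − 358/2205)(−105t³ − 415t² + 12705t + 50215) + ((18796/441)t² − 2274316/441)
  −105t³ − 415t² + 12705t + 50215 = (−(46305/18796)t − 183015/18796)((18796/441)t² − 2274316/441) + (0)
Last nonzero remainder: (18796/441)t² − 2274316/441. Dividing through by 18796/441 gives the monic gcd t² − 121.

t² − 121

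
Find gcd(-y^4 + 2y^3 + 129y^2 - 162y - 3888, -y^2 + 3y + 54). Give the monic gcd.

y^2 - 3y - 54

Repeated division with remainder:
  -y^4 + 2y^3 + 129y^2 - 162y - 3888 = (y^2 + y - 72)(-y^2 + 3y + 54) + (0)
Last nonzero remainder: -y^2 + 3y + 54. Dividing through by -1 gives the monic gcd y^2 - 3y - 54.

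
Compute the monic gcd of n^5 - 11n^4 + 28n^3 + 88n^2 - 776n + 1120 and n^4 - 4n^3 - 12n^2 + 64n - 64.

n^2 + 2n - 8

Repeated division with remainder:
  n^5 - 11n^4 + 28n^3 + 88n^2 - 776n + 1120 = (n - 7)(n^4 - 4n^3 - 12n^2 + 64n - 64) + (12n^3 - 60n^2 - 264n + 672)
  n^4 - 4n^3 - 12n^2 + 64n - 64 = ((1/12)n + 1/12)(12n^3 - 60n^2 - 264n + 672) + (15n^2 + 30n - 120)
  12n^3 - 60n^2 - 264n + 672 = ((4/5)n - 28/5)(15n^2 + 30n - 120) + (0)
Last nonzero remainder: 15n^2 + 30n - 120. Dividing through by 15 gives the monic gcd n^2 + 2n - 8.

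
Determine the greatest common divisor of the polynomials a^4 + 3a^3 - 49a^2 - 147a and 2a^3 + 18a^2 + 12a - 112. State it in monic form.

Repeated division with remainder:
  a^4 + 3a^3 - 49a^2 - 147a = ((1/2)a - 3)(2a^3 + 18a^2 + 12a - 112) + (-a^2 - 55a - 336)
  2a^3 + 18a^2 + 12a - 112 = (-2a + 92)(-a^2 - 55a - 336) + (4400a + 30800)
  -a^2 - 55a - 336 = (-(1/4400)a - 3/275)(4400a + 30800) + (0)
Last nonzero remainder: 4400a + 30800. Dividing through by 4400 gives the monic gcd a + 7.

a + 7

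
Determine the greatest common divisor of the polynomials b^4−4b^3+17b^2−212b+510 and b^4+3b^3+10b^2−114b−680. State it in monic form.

b^3−b^2+14b−170

Apply the Euclidean algorithm:
  b^4−4b^3+17b^2−212b+510 = (b^4+3b^3+10b^2−114b−680) + (−7b^3+7b^2−98b+1190)
  b^4+3b^3+10b^2−114b−680 = (−(1/7)b−4/7)(−7b^3+7b^2−98b+1190) + (0)
Last nonzero remainder: −7b^3+7b^2−98b+1190. Dividing through by −7 gives the monic gcd b^3−b^2+14b−170.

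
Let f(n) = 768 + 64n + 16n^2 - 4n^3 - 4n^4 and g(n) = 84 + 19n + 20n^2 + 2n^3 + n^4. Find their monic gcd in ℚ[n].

12 + n + n^2

Euclidean algorithm in ℚ[n]:
  -4n^4 - 4n^3 + 16n^2 + 64n + 768 = (-4)(n^4 + 2n^3 + 20n^2 + 19n + 84) + (4n^3 + 96n^2 + 140n + 1104)
  n^4 + 2n^3 + 20n^2 + 19n + 84 = ((1/4)n - 11/2)(4n^3 + 96n^2 + 140n + 1104) + (513n^2 + 513n + 6156)
  4n^3 + 96n^2 + 140n + 1104 = ((4/513)n + 92/513)(513n^2 + 513n + 6156) + (0)
Last nonzero remainder: 513n^2 + 513n + 6156. Dividing through by 513 gives the monic gcd n^2 + n + 12.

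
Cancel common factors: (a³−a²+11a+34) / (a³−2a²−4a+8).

(a²−3a+17)/(a²−4a+4)

Apply the Euclidean algorithm:
  a³−a²+11a+34 = (a³−2a²−4a+8) + (a²+15a+26)
  a³−2a²−4a+8 = (a−17)(a²+15a+26) + (225a+450)
  a²+15a+26 = ((1/225)a+13/225)(225a+450) + (0)
Last nonzero remainder: 225a+450. Dividing through by 225 gives the monic gcd a+2.
Cancel a+2 from numerator and denominator to get the reduced form.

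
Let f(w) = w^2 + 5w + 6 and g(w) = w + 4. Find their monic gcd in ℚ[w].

1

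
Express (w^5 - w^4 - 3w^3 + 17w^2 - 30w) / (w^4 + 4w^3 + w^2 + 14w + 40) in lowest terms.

Apply the Euclidean algorithm:
  w^5 - w^4 - 3w^3 + 17w^2 - 30w = (w - 5)(w^4 + 4w^3 + w^2 + 14w + 40) + (16w^3 + 8w^2 + 200)
  w^4 + 4w^3 + w^2 + 14w + 40 = ((1/16)w + 7/32)(16w^3 + 8w^2 + 200) + (-(3/4)w^2 + (3/2)w - 15/4)
  16w^3 + 8w^2 + 200 = (-(64/3)w - 160/3)(-(3/4)w^2 + (3/2)w - 15/4) + (0)
Last nonzero remainder: -(3/4)w^2 + (3/2)w - 15/4. Dividing through by -3/4 gives the monic gcd w^2 - 2w + 5.
Cancel w^2 - 2w + 5 from numerator and denominator to get the reduced form.

(w^3 + w^2 - 6w)/(w^2 + 6w + 8)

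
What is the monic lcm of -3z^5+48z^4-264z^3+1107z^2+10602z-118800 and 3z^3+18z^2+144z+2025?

Euclidean algorithm in ℚ[z]:
  -3z^5+48z^4-264z^3+1107z^2+10602z-118800 = (-z^2+22z-172)(3z^3+18z^2+144z+2025) + (3060z^2-9180z+229500)
  3z^3+18z^2+144z+2025 = ((1/1020)z+3/340)(3060z^2-9180z+229500) + (0)
Last nonzero remainder: 3060z^2-9180z+229500. Dividing through by 3060 gives the monic gcd z^2-3z+75.
Then lcm(f, g) = f·g / gcd(f, g); expanding and making the result monic gives the answer.

z^6-7z^5-56z^4+423z^3-6855z^2+7794z+356400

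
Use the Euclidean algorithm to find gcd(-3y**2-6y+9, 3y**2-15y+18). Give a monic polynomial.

1

Euclidean algorithm in ℚ[y]:
  -3y**2-6y+9 = (-1)(3y**2-15y+18) + (-21y+27)
  3y**2-15y+18 = (-(1/7)y+26/49)(-21y+27) + (180/49)
  -21y+27 = (-(343/60)y+147/20)(180/49) + (0)
The last nonzero remainder is the constant 180/49, so the polynomials are coprime and gcd = 1.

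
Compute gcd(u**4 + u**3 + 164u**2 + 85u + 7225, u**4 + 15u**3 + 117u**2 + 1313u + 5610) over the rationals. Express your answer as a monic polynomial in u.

Apply the Euclidean algorithm:
  u**4 + u**3 + 164u**2 + 85u + 7225 = (u**4 + 15u**3 + 117u**2 + 1313u + 5610) + (-14u**3 + 47u**2 - 1228u + 1615)
  u**4 + 15u**3 + 117u**2 + 1313u + 5610 = (-(1/14)u - 257/196)(-14u**3 + 47u**2 - 1228u + 1615) + ((17819/196)u**2 - (17819/98)u + 1514615/196)
  -14u**3 + 47u**2 - 1228u + 1615 = (-(2744/17819)u + 3724/17819)((17819/196)u**2 - (17819/98)u + 1514615/196) + (0)
Last nonzero remainder: (17819/196)u**2 - (17819/98)u + 1514615/196. Dividing through by 17819/196 gives the monic gcd u**2 - 2u + 85.

u**2 - 2u + 85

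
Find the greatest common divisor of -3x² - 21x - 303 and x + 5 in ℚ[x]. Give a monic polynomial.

1

By polynomial division,
  -3x² - 21x - 303 = (-3x - 6)(x + 5) + (-273)
  x + 5 = (-(1/273)x - 5/273)(-273) + (0)
The last nonzero remainder is the constant -273, so the polynomials are coprime and gcd = 1.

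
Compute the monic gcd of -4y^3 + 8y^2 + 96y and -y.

y

Apply the Euclidean algorithm:
  -4y^3 + 8y^2 + 96y = (4y^2 - 8y - 96)(-y) + (0)
Last nonzero remainder: -y. Dividing through by -1 gives the monic gcd y.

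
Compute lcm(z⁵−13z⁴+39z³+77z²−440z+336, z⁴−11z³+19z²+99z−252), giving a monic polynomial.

z⁶−16z⁵+78z⁴−40z³−671z²+1656z−1008

Repeated division with remainder:
  z⁵−13z⁴+39z³+77z²−440z+336 = (z−2)(z⁴−11z³+19z²+99z−252) + (−2z³+16z²+10z−168)
  z⁴−11z³+19z²+99z−252 = (−(1/2)z+3/2)(−2z³+16z²+10z−168) + (0)
Last nonzero remainder: −2z³+16z²+10z−168. Dividing through by −2 gives the monic gcd z³−8z²−5z+84.
Then lcm(f, g) = f·g / gcd(f, g); expanding and making the result monic gives the answer.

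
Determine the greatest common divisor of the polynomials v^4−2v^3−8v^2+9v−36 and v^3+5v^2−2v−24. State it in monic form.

Euclidean algorithm in ℚ[v]:
  v^4−2v^3−8v^2+9v−36 = (v−7)(v^3+5v^2−2v−24) + (29v^2+19v−204)
  v^3+5v^2−2v−24 = ((1/29)v+126/841)(29v^2+19v−204) + ((1840/841)v+5520/841)
  29v^2+19v−204 = ((24389/1840)v−14297/460)((1840/841)v+5520/841) + (0)
Last nonzero remainder: (1840/841)v+5520/841. Dividing through by 1840/841 gives the monic gcd v+3.

v+3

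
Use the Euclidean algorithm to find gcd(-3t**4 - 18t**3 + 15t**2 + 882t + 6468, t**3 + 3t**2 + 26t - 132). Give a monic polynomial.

t**2 + 6t + 44

Repeated division with remainder:
  -3t**4 - 18t**3 + 15t**2 + 882t + 6468 = (-3t - 9)(t**3 + 3t**2 + 26t - 132) + (120t**2 + 720t + 5280)
  t**3 + 3t**2 + 26t - 132 = ((1/120)t - 1/40)(120t**2 + 720t + 5280) + (0)
Last nonzero remainder: 120t**2 + 720t + 5280. Dividing through by 120 gives the monic gcd t**2 + 6t + 44.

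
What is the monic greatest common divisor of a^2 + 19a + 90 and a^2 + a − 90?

a + 10

Apply the Euclidean algorithm:
  a^2 + 19a + 90 = (a^2 + a − 90) + (18a + 180)
  a^2 + a − 90 = ((1/18)a − 1/2)(18a + 180) + (0)
Last nonzero remainder: 18a + 180. Dividing through by 18 gives the monic gcd a + 10.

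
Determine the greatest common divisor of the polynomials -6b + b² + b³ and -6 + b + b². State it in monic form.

Repeated division with remainder:
  b³ + b² - 6b = (b)(b² + b - 6) + (0)
The last nonzero remainder b² + b - 6 is already monic.

-6 + b + b²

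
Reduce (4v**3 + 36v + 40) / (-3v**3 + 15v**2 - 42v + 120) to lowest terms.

(-4v - 4)/(3v - 12)

Euclidean algorithm in ℚ[v]:
  4v**3 + 36v + 40 = (-4/3)(-3v**3 + 15v**2 - 42v + 120) + (20v**2 - 20v + 200)
  -3v**3 + 15v**2 - 42v + 120 = (-(3/20)v + 3/5)(20v**2 - 20v + 200) + (0)
Last nonzero remainder: 20v**2 - 20v + 200. Dividing through by 20 gives the monic gcd v**2 - v + 10.
Cancel v**2 - v + 10 from numerator and denominator to get the reduced form.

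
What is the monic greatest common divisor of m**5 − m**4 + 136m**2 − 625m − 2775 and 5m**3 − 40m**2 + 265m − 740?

m**2 − 4m + 37

By polynomial division,
  m**5 − m**4 + 136m**2 − 625m − 2775 = ((1/5)m**2 + (7/5)m + 3/5)(5m**3 − 40m**2 + 265m − 740) + (−63m**2 + 252m − 2331)
  5m**3 − 40m**2 + 265m − 740 = (−(5/63)m + 20/63)(−63m**2 + 252m − 2331) + (0)
Last nonzero remainder: −63m**2 + 252m − 2331. Dividing through by −63 gives the monic gcd m**2 − 4m + 37.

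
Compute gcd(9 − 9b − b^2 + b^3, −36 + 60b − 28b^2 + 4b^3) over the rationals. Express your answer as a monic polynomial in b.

Apply the Euclidean algorithm:
  b^3 − b^2 − 9b + 9 = (1/4)(4b^3 − 28b^2 + 60b − 36) + (6b^2 − 24b + 18)
  4b^3 − 28b^2 + 60b − 36 = ((2/3)b − 2)(6b^2 − 24b + 18) + (0)
Last nonzero remainder: 6b^2 − 24b + 18. Dividing through by 6 gives the monic gcd b^2 − 4b + 3.

3 − 4b + b^2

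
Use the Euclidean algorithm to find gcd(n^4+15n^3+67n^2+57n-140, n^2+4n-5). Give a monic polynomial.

n^2+4n-5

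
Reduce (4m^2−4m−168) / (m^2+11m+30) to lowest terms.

(4m−28)/(m+5)

Euclidean algorithm in ℚ[m]:
  4m^2−4m−168 = (4)(m^2+11m+30) + (−48m−288)
  m^2+11m+30 = (−(1/48)m−5/48)(−48m−288) + (0)
Last nonzero remainder: −48m−288. Dividing through by −48 gives the monic gcd m+6.
Cancel m+6 from numerator and denominator to get the reduced form.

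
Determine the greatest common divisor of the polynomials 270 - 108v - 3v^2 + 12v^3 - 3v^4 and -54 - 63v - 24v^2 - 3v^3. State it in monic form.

3 + v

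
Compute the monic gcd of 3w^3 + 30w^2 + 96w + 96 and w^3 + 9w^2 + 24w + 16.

Euclidean algorithm in ℚ[w]:
  3w^3 + 30w^2 + 96w + 96 = (3)(w^3 + 9w^2 + 24w + 16) + (3w^2 + 24w + 48)
  w^3 + 9w^2 + 24w + 16 = ((1/3)w + 1/3)(3w^2 + 24w + 48) + (0)
Last nonzero remainder: 3w^2 + 24w + 48. Dividing through by 3 gives the monic gcd w^2 + 8w + 16.

w^2 + 8w + 16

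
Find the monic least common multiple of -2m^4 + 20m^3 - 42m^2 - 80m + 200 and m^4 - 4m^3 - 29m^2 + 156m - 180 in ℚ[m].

m^6 - 7m^5 - 27m^4 + 283m^3 - 358m^2 - 1020m + 1800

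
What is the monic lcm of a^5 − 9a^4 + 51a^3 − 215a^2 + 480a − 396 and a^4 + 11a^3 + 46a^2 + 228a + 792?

a^7 + 3a^6 − 21a^5 + 73a^4 − 264a^3 − 2376a^2 + 12528a − 14256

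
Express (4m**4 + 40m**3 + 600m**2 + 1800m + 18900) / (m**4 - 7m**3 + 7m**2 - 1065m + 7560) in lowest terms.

(4m**2 + 180)/(m**2 - 17m + 72)

Apply the Euclidean algorithm:
  4m**4 + 40m**3 + 600m**2 + 1800m + 18900 = (4)(m**4 - 7m**3 + 7m**2 - 1065m + 7560) + (68m**3 + 572m**2 + 6060m - 11340)
  m**4 - 7m**3 + 7m**2 - 1065m + 7560 = ((1/68)m - 131/578)(68m**3 + 572m**2 + 6060m - 11340) + ((13734/289)m**2 + (137340/289)m + 1442070/289)
  68m**3 + 572m**2 + 6060m - 11340 = ((9826/6867)m - 1734/763)((13734/289)m**2 + (137340/289)m + 1442070/289) + (0)
Last nonzero remainder: (13734/289)m**2 + (137340/289)m + 1442070/289. Dividing through by 13734/289 gives the monic gcd m**2 + 10m + 105.
Cancel m**2 + 10m + 105 from numerator and denominator to get the reduced form.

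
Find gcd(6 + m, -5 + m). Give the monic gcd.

Apply the Euclidean algorithm:
  m + 6 = (m - 5) + (11)
  m - 5 = ((1/11)m - 5/11)(11) + (0)
The last nonzero remainder is the constant 11, so the polynomials are coprime and gcd = 1.

1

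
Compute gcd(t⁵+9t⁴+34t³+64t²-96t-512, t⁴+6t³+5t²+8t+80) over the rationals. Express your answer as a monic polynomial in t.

By polynomial division,
  t⁵+9t⁴+34t³+64t²-96t-512 = (t+3)(t⁴+6t³+5t²+8t+80) + (11t³+41t²-200t-752)
  t⁴+6t³+5t²+8t+80 = ((1/11)t+25/121)(11t³+41t²-200t-752) + ((1780/121)t²+(14240/121)t+28480/121)
  11t³+41t²-200t-752 = ((1331/1780)t-5687/1780)((1780/121)t²+(14240/121)t+28480/121) + (0)
Last nonzero remainder: (1780/121)t²+(14240/121)t+28480/121. Dividing through by 1780/121 gives the monic gcd t²+8t+16.

t²+8t+16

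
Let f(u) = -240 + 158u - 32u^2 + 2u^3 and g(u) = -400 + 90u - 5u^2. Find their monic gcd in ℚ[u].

-8 + u

Repeated division with remainder:
  2u^3 - 32u^2 + 158u - 240 = (-(2/5)u - 4/5)(-5u^2 + 90u - 400) + (70u - 560)
  -5u^2 + 90u - 400 = (-(1/14)u + 5/7)(70u - 560) + (0)
Last nonzero remainder: 70u - 560. Dividing through by 70 gives the monic gcd u - 8.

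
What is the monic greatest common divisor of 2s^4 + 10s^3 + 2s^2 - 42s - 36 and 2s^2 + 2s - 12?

s^2 + s - 6

Euclidean algorithm in ℚ[s]:
  2s^4 + 10s^3 + 2s^2 - 42s - 36 = (s^2 + 4s + 3)(2s^2 + 2s - 12) + (0)
Last nonzero remainder: 2s^2 + 2s - 12. Dividing through by 2 gives the monic gcd s^2 + s - 6.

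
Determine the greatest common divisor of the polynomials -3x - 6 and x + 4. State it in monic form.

Repeated division with remainder:
  -3x - 6 = (-3)(x + 4) + (6)
  x + 4 = ((1/6)x + 2/3)(6) + (0)
The last nonzero remainder is the constant 6, so the polynomials are coprime and gcd = 1.

1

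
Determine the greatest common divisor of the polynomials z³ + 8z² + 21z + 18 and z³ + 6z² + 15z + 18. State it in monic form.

z + 3

Apply the Euclidean algorithm:
  z³ + 8z² + 21z + 18 = (z³ + 6z² + 15z + 18) + (2z² + 6z)
  z³ + 6z² + 15z + 18 = ((1/2)z + 3/2)(2z² + 6z) + (6z + 18)
  2z² + 6z = ((1/3)z)(6z + 18) + (0)
Last nonzero remainder: 6z + 18. Dividing through by 6 gives the monic gcd z + 3.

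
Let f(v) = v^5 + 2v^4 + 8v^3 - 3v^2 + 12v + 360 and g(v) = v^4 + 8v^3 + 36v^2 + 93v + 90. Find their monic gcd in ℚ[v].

v^3 + 6v^2 + 24v + 45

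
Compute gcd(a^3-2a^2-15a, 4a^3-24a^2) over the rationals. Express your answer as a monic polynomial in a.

a

Euclidean algorithm in ℚ[a]:
  a^3-2a^2-15a = (1/4)(4a^3-24a^2) + (4a^2-15a)
  4a^3-24a^2 = (a-9/4)(4a^2-15a) + (-(135/4)a)
  4a^2-15a = (-(16/135)a+4/9)(-(135/4)a) + (0)
Last nonzero remainder: -(135/4)a. Dividing through by -135/4 gives the monic gcd a.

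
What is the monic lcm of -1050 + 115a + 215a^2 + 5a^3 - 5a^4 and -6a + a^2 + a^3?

By polynomial division,
  -5a^4 + 5a^3 + 215a^2 + 115a - 1050 = (-5a + 10)(a^3 + a^2 - 6a) + (175a^2 + 175a - 1050)
  a^3 + a^2 - 6a = ((1/175)a)(175a^2 + 175a - 1050) + (0)
Last nonzero remainder: 175a^2 + 175a - 1050. Dividing through by 175 gives the monic gcd a^2 + a - 6.
Then lcm(f, g) = f·g / gcd(f, g); expanding and making the result monic gives the answer.

210a - 23a^2 - 43a^3 - a^4 + a^5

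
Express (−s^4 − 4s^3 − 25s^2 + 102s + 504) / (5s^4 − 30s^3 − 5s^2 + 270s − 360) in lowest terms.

(−s^2 − 5s − 42)/(5s^2 − 25s + 30)

Apply the Euclidean algorithm:
  −s^4 − 4s^3 − 25s^2 + 102s + 504 = (−1/5)(5s^4 − 30s^3 − 5s^2 + 270s − 360) + (−10s^3 − 26s^2 + 156s + 432)
  5s^4 − 30s^3 − 5s^2 + 270s − 360 = (−(1/2)s + 43/10)(−10s^3 − 26s^2 + 156s + 432) + ((924/5)s^2 − (924/5)s − 11088/5)
  −10s^3 − 26s^2 + 156s + 432 = (−(25/462)s − 15/77)((924/5)s^2 − (924/5)s − 11088/5) + (0)
Last nonzero remainder: (924/5)s^2 − (924/5)s − 11088/5. Dividing through by 924/5 gives the monic gcd s^2 − s − 12.
Cancel s^2 − s − 12 from numerator and denominator to get the reduced form.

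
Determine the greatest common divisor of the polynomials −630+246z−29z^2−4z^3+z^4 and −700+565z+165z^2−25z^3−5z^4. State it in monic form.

−35+2z+z^2

Repeated division with remainder:
  z^4−4z^3−29z^2+246z−630 = (−1/5)(−5z^4−25z^3+165z^2+565z−700) + (−9z^3+4z^2+359z−770)
  −5z^4−25z^3+165z^2+565z−700 = ((5/9)z+245/81)(−9z^3+4z^2+359z−770) + (−(3770/81)z^2−(7540/81)z+131950/81)
  −9z^3+4z^2+359z−770 = ((729/3770)z−891/1885)(−(3770/81)z^2−(7540/81)z+131950/81) + (0)
Last nonzero remainder: −(3770/81)z^2−(7540/81)z+131950/81. Dividing through by −3770/81 gives the monic gcd z^2+2z−35.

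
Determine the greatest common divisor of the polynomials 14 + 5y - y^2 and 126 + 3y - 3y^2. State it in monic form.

Euclidean algorithm in ℚ[y]:
  -y^2 + 5y + 14 = (1/3)(-3y^2 + 3y + 126) + (4y - 28)
  -3y^2 + 3y + 126 = (-(3/4)y - 9/2)(4y - 28) + (0)
Last nonzero remainder: 4y - 28. Dividing through by 4 gives the monic gcd y - 7.

-7 + y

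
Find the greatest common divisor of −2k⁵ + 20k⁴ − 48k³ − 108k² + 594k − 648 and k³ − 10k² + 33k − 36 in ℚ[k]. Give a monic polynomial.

Repeated division with remainder:
  −2k⁵ + 20k⁴ − 48k³ − 108k² + 594k − 648 = (−2k² + 18)(k³ − 10k² + 33k − 36) + (0)
The last nonzero remainder k³ − 10k² + 33k − 36 is already monic.

k³ − 10k² + 33k − 36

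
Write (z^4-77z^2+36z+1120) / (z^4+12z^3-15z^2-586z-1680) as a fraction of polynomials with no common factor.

(z^2-z-20)/(z^2+11z+30)

Apply the Euclidean algorithm:
  z^4-77z^2+36z+1120 = (z^4+12z^3-15z^2-586z-1680) + (-12z^3-62z^2+622z+2800)
  z^4+12z^3-15z^2-586z-1680 = (-(1/12)z-41/72)(-12z^3-62z^2+622z+2800) + ((55/36)z^2+(55/36)z-770/9)
  -12z^3-62z^2+622z+2800 = (-(432/55)z-360/11)((55/36)z^2+(55/36)z-770/9) + (0)
Last nonzero remainder: (55/36)z^2+(55/36)z-770/9. Dividing through by 55/36 gives the monic gcd z^2+z-56.
Cancel z^2+z-56 from numerator and denominator to get the reduced form.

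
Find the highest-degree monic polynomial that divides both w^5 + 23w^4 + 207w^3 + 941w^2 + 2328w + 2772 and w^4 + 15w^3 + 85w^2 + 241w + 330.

w^3 + 10w^2 + 35w + 66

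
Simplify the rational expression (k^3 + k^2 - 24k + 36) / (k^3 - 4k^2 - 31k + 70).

(k^2 + 3k - 18)/(k^2 - 2k - 35)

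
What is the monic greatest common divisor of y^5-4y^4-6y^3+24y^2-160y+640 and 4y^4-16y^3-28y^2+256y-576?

y^2-16

By polynomial division,
  y^5-4y^4-6y^3+24y^2-160y+640 = ((1/4)y)(4y^4-16y^3-28y^2+256y-576) + (y^3-40y^2-16y+640)
  4y^4-16y^3-28y^2+256y-576 = (4y+144)(y^3-40y^2-16y+640) + (5796y^2-92736)
  y^3-40y^2-16y+640 = ((1/5796)y-10/1449)(5796y^2-92736) + (0)
Last nonzero remainder: 5796y^2-92736. Dividing through by 5796 gives the monic gcd y^2-16.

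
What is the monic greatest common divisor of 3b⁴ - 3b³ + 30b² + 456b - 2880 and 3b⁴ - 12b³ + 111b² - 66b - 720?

b² - 3b + 40

Euclidean algorithm in ℚ[b]:
  3b⁴ - 3b³ + 30b² + 456b - 2880 = (3b⁴ - 12b³ + 111b² - 66b - 720) + (9b³ - 81b² + 522b - 2160)
  3b⁴ - 12b³ + 111b² - 66b - 720 = ((1/3)b + 5/3)(9b³ - 81b² + 522b - 2160) + (72b² - 216b + 2880)
  9b³ - 81b² + 522b - 2160 = ((1/8)b - 3/4)(72b² - 216b + 2880) + (0)
Last nonzero remainder: 72b² - 216b + 2880. Dividing through by 72 gives the monic gcd b² - 3b + 40.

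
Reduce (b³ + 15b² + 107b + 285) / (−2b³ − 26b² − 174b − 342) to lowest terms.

Apply the Euclidean algorithm:
  b³ + 15b² + 107b + 285 = (−1/2)(−2b³ − 26b² − 174b − 342) + (2b² + 20b + 114)
  −2b³ − 26b² − 174b − 342 = (−b − 3)(2b² + 20b + 114) + (0)
Last nonzero remainder: 2b² + 20b + 114. Dividing through by 2 gives the monic gcd b² + 10b + 57.
Cancel b² + 10b + 57 from numerator and denominator to get the reduced form.

(−b − 5)/(2b + 6)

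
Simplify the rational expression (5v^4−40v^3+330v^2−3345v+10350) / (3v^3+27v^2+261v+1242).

Repeated division with remainder:
  5v^4−40v^3+330v^2−3345v+10350 = ((5/3)v−85/3)(3v^3+27v^2+261v+1242) + (660v^2+1980v+45540)
  3v^3+27v^2+261v+1242 = ((1/220)v+3/110)(660v^2+1980v+45540) + (0)
Last nonzero remainder: 660v^2+1980v+45540. Dividing through by 660 gives the monic gcd v^2+3v+69.
Cancel v^2+3v+69 from numerator and denominator to get the reduced form.

(5v^2−55v+150)/(3v+18)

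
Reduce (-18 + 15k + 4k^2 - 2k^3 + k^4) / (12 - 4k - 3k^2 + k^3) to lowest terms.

(-9 + 12k - 4k^2 + k^3)/(6 - 5k + k^2)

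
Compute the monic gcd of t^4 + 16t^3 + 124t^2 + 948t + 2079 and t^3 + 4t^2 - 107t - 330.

Repeated division with remainder:
  t^4 + 16t^3 + 124t^2 + 948t + 2079 = (t + 12)(t^3 + 4t^2 - 107t - 330) + (183t^2 + 2562t + 6039)
  t^3 + 4t^2 - 107t - 330 = ((1/183)t - 10/183)(183t^2 + 2562t + 6039) + (0)
Last nonzero remainder: 183t^2 + 2562t + 6039. Dividing through by 183 gives the monic gcd t^2 + 14t + 33.

t^2 + 14t + 33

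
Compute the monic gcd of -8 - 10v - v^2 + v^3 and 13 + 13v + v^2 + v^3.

1 + v

Apply the Euclidean algorithm:
  v^3 - v^2 - 10v - 8 = (v^3 + v^2 + 13v + 13) + (-2v^2 - 23v - 21)
  v^3 + v^2 + 13v + 13 = (-(1/2)v + 21/4)(-2v^2 - 23v - 21) + ((493/4)v + 493/4)
  -2v^2 - 23v - 21 = (-(8/493)v - 84/493)((493/4)v + 493/4) + (0)
Last nonzero remainder: (493/4)v + 493/4. Dividing through by 493/4 gives the monic gcd v + 1.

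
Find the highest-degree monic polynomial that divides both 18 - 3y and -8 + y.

Repeated division with remainder:
  -3y + 18 = (-3)(y - 8) + (-6)
  y - 8 = (-(1/6)y + 4/3)(-6) + (0)
The last nonzero remainder is the constant -6, so the polynomials are coprime and gcd = 1.

1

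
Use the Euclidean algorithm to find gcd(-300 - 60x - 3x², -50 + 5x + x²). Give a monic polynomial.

Repeated division with remainder:
  -3x² - 60x - 300 = (-3)(x² + 5x - 50) + (-45x - 450)
  x² + 5x - 50 = (-(1/45)x + 1/9)(-45x - 450) + (0)
Last nonzero remainder: -45x - 450. Dividing through by -45 gives the monic gcd x + 10.

10 + x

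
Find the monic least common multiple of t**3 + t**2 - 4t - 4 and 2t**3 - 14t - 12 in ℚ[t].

Euclidean algorithm in ℚ[t]:
  t**3 + t**2 - 4t - 4 = (1/2)(2t**3 - 14t - 12) + (t**2 + 3t + 2)
  2t**3 - 14t - 12 = (2t - 6)(t**2 + 3t + 2) + (0)
The last nonzero remainder t**2 + 3t + 2 is already monic.
Then lcm(f, g) = f·g / gcd(f, g); expanding and making the result monic gives the answer.

t**4 - 2t**3 - 7t**2 + 8t + 12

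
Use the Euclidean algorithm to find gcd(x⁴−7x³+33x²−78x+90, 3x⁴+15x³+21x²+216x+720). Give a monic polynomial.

x²−3x+15

Apply the Euclidean algorithm:
  x⁴−7x³+33x²−78x+90 = (1/3)(3x⁴+15x³+21x²+216x+720) + (−12x³+26x²−150x−150)
  3x⁴+15x³+21x²+216x+720 = (−(1/4)x−43/24)(−12x³+26x²−150x−150) + ((361/12)x²−(361/4)x+1805/4)
  −12x³+26x²−150x−150 = (−(144/361)x−120/361)((361/12)x²−(361/4)x+1805/4) + (0)
Last nonzero remainder: (361/12)x²−(361/4)x+1805/4. Dividing through by 361/12 gives the monic gcd x²−3x+15.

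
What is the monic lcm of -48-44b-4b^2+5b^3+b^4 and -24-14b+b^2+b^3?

Euclidean algorithm in ℚ[b]:
  b^4+5b^3-4b^2-44b-48 = (b+4)(b^3+b^2-14b-24) + (6b^2+36b+48)
  b^3+b^2-14b-24 = ((1/6)b-5/6)(6b^2+36b+48) + (8b+16)
  6b^2+36b+48 = ((3/4)b+3)(8b+16) + (0)
Last nonzero remainder: 8b+16. Dividing through by 8 gives the monic gcd b+2.
Then lcm(f, g) = f·g / gcd(f, g); expanding and making the result monic gives the answer.

576+576b+44b^2-100b^3-21b^4+4b^5+b^6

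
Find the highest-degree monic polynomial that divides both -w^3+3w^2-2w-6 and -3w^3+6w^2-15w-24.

w+1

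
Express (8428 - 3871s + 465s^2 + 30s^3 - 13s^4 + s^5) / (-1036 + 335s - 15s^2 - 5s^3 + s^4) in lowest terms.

Apply the Euclidean algorithm:
  s^5 - 13s^4 + 30s^3 + 465s^2 - 3871s + 8428 = (s - 8)(s^4 - 5s^3 - 15s^2 + 335s - 1036) + (5s^3 + 10s^2 - 155s + 140)
  s^4 - 5s^3 - 15s^2 + 335s - 1036 = ((1/5)s - 7/5)(5s^3 + 10s^2 - 155s + 140) + (30s^2 + 90s - 840)
  5s^3 + 10s^2 - 155s + 140 = ((1/6)s - 1/6)(30s^2 + 90s - 840) + (0)
Last nonzero remainder: 30s^2 + 90s - 840. Dividing through by 30 gives the monic gcd s^2 + 3s - 28.
Cancel s^2 + 3s - 28 from numerator and denominator to get the reduced form.

(-301 + 106s - 16s^2 + s^3)/(37 - 8s + s^2)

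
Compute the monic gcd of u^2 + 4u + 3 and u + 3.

u + 3

Apply the Euclidean algorithm:
  u^2 + 4u + 3 = (u + 1)(u + 3) + (0)
The last nonzero remainder u + 3 is already monic.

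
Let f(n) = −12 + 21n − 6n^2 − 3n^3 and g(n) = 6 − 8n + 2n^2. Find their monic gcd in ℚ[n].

−1 + n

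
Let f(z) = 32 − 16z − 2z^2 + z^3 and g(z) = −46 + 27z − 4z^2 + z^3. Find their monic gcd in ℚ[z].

Apply the Euclidean algorithm:
  z^3 − 2z^2 − 16z + 32 = (z^3 − 4z^2 + 27z − 46) + (2z^2 − 43z + 78)
  z^3 − 4z^2 + 27z − 46 = ((1/2)z + 35/4)(2z^2 − 43z + 78) + ((1457/4)z − 1457/2)
  2z^2 − 43z + 78 = ((8/1457)z − 156/1457)((1457/4)z − 1457/2) + (0)
Last nonzero remainder: (1457/4)z − 1457/2. Dividing through by 1457/4 gives the monic gcd z − 2.

−2 + z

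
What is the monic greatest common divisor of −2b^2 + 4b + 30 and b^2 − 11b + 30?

b − 5

By polynomial division,
  −2b^2 + 4b + 30 = (−2)(b^2 − 11b + 30) + (−18b + 90)
  b^2 − 11b + 30 = (−(1/18)b + 1/3)(−18b + 90) + (0)
Last nonzero remainder: −18b + 90. Dividing through by −18 gives the monic gcd b − 5.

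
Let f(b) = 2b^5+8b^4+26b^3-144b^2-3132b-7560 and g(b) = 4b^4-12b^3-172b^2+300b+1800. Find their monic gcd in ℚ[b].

b^3+2b^2-33b-90

Apply the Euclidean algorithm:
  2b^5+8b^4+26b^3-144b^2-3132b-7560 = ((1/2)b+7/2)(4b^4-12b^3-172b^2+300b+1800) + (154b^3+308b^2-5082b-13860)
  4b^4-12b^3-172b^2+300b+1800 = ((2/77)b-10/77)(154b^3+308b^2-5082b-13860) + (0)
Last nonzero remainder: 154b^3+308b^2-5082b-13860. Dividing through by 154 gives the monic gcd b^3+2b^2-33b-90.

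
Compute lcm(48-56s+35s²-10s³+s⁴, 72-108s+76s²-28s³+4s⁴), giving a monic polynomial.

288-576s+538s²-291s³+91s⁴-15s⁵+s⁶

Euclidean algorithm in ℚ[s]:
  s⁴-10s³+35s²-56s+48 = (1/4)(4s⁴-28s³+76s²-108s+72) + (-3s³+16s²-29s+30)
  4s⁴-28s³+76s²-108s+72 = (-(4/3)s+20/9)(-3s³+16s²-29s+30) + ((16/9)s²-(32/9)s+16/3)
  -3s³+16s²-29s+30 = (-(27/16)s+45/8)((16/9)s²-(32/9)s+16/3) + (0)
Last nonzero remainder: (16/9)s²-(32/9)s+16/3. Dividing through by 16/9 gives the monic gcd s²-2s+3.
Then lcm(f, g) = f·g / gcd(f, g); expanding and making the result monic gives the answer.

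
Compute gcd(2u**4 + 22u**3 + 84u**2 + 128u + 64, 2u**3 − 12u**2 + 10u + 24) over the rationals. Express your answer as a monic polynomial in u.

u + 1

Apply the Euclidean algorithm:
  2u**4 + 22u**3 + 84u**2 + 128u + 64 = (u + 17)(2u**3 − 12u**2 + 10u + 24) + (278u**2 − 66u − 344)
  2u**3 − 12u**2 + 10u + 24 = ((1/139)u − 801/19321)(278u**2 − 66u − 344) + ((188160/19321)u + 188160/19321)
  278u**2 − 66u − 344 = ((2685619/94080)u − 830803/23520)((188160/19321)u + 188160/19321) + (0)
Last nonzero remainder: (188160/19321)u + 188160/19321. Dividing through by 188160/19321 gives the monic gcd u + 1.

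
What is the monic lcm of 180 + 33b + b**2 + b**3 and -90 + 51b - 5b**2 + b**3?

-360 + 114b + 31b**2 - b**3 + b**4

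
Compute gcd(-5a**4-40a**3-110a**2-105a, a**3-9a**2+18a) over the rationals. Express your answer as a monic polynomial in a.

a

Repeated division with remainder:
  -5a**4-40a**3-110a**2-105a = (-5a-85)(a**3-9a**2+18a) + (-785a**2+1425a)
  a**3-9a**2+18a = (-(1/785)a+1128/123245)(-785a**2+1425a) + ((122202/24649)a)
  -785a**2+1425a = (-(19349465/122202)a+11708275/40734)((122202/24649)a) + (0)
Last nonzero remainder: (122202/24649)a. Dividing through by 122202/24649 gives the monic gcd a.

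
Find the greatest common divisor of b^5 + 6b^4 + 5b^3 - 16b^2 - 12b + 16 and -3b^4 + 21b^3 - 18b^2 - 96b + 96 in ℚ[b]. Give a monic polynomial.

b^2 + b - 2

Apply the Euclidean algorithm:
  b^5 + 6b^4 + 5b^3 - 16b^2 - 12b + 16 = (-(1/3)b - 13/3)(-3b^4 + 21b^3 - 18b^2 - 96b + 96) + (90b^3 - 126b^2 - 396b + 432)
  -3b^4 + 21b^3 - 18b^2 - 96b + 96 = (-(1/30)b + 14/75)(90b^3 - 126b^2 - 396b + 432) + (-(192/25)b^2 - (192/25)b + 384/25)
  90b^3 - 126b^2 - 396b + 432 = (-(375/32)b + 225/8)(-(192/25)b^2 - (192/25)b + 384/25) + (0)
Last nonzero remainder: -(192/25)b^2 - (192/25)b + 384/25. Dividing through by -192/25 gives the monic gcd b^2 + b - 2.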